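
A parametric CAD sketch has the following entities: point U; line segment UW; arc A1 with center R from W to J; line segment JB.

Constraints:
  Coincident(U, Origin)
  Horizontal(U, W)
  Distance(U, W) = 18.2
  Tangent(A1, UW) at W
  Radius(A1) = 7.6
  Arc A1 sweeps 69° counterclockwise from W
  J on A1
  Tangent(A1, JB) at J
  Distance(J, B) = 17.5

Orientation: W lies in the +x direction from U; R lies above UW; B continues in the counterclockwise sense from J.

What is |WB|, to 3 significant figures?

25.1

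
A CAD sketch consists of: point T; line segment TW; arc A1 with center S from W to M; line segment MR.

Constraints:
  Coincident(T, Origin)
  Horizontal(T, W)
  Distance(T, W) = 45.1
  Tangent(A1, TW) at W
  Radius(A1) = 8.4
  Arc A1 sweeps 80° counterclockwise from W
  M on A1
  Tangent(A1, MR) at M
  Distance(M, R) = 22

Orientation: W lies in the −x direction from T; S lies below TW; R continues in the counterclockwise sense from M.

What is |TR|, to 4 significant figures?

63.95

T is at the origin; TW is horizontal with |TW| = 45.1 and W on the −x side, so W = (-45.10, 0.000). Tangency of A1 to TW means the radius SW is perpendicular to TW, so S = W + (0, -8.4) = (-45.10, -8.400). On A1, W sits at bearing 90° from S; an 80° counterclockwise sweep puts M at bearing 170°, so M = S + 8.4·(cos 170°, sin 170°) = (-53.37, -6.941). The tangent condition forces SM to be normal to MR, so MR runs along (−sin 170°, cos 170°); with |MR| = 22.0, R = (-57.19, -28.61). Then |TR| = |R − T| = 63.95.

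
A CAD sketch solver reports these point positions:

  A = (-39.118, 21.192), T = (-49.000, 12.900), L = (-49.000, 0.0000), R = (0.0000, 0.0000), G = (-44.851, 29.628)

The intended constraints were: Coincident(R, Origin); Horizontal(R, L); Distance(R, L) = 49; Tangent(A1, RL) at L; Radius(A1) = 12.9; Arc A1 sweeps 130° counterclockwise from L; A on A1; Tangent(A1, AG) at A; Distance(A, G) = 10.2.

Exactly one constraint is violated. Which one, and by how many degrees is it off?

Tangent(A1, AG) at A — off by 5.80°.

R = (0.00, 0.00) ✓; R.y = 0.00, L.y = 0.00 ✓; |RL| = 49.00 ✓; ∠(TL, LR) = 90.00° ✓; |TL| = 12.90 ✓; bearing(T→A) − bearing(T→L) = 130.0° ✓; |TA| = 12.90 ✓; ∠(TA, AG) = 95.80° ✗; |AG| = 10.20 ✓.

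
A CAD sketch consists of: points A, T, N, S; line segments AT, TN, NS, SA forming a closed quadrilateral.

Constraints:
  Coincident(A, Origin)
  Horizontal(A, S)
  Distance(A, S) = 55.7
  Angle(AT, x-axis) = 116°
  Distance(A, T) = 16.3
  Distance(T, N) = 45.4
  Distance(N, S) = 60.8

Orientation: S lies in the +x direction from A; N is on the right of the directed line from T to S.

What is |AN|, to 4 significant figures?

29.80

A is at the origin; AS is horizontal with |AS| = 55.7 and S in +x, so S = (55.7, 0). AT runs at 116.0° with |AT| = 16.3, so T = (-7.145, 14.65). N is determined by |TN| = 45.4 and |NS| = 60.8 together: it lies at the intersection of circle(T, 45.4) and circle(S, 60.8). With |TS| = 64.53, the foot of the radical line on TS is 19.59 from T and the perpendicular offset is √(45.4² − 19.59²) = 40.95. Taking the right-of-TS solution: N = (2.638, -29.68).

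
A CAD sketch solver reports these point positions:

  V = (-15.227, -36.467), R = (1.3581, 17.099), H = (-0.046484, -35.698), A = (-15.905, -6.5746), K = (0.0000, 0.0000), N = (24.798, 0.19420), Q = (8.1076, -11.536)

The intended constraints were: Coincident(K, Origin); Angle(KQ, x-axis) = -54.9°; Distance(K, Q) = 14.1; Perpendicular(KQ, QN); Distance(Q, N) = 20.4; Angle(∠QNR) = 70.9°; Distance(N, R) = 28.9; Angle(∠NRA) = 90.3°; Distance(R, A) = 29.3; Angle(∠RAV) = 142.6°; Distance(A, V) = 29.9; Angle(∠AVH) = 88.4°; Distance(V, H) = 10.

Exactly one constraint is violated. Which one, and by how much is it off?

Distance(V, H) = 10 — off by 5.20.

K = (0.00, 0.00) ✓; KQ at -54.90° ✓; |KQ| = 14.10 ✓; ∠(KQ, QN) = 90.00° ✓; |QN| = 20.40 ✓; ∠QNR = 70.90° ✓; |NR| = 28.90 ✓; ∠NRA = 90.30° ✓; |RA| = 29.30 ✓; ∠RAV = 142.6° ✓; |AV| = 29.90 ✓; ∠AVH = 88.40° ✓; |VH| = 15.20 ✗.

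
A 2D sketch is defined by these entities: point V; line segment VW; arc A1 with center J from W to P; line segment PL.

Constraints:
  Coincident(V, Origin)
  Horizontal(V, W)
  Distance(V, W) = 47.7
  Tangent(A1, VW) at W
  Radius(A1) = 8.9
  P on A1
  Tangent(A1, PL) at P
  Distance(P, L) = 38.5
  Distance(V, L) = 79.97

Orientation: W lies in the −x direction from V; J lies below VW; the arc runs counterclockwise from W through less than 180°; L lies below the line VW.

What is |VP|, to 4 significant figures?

56.58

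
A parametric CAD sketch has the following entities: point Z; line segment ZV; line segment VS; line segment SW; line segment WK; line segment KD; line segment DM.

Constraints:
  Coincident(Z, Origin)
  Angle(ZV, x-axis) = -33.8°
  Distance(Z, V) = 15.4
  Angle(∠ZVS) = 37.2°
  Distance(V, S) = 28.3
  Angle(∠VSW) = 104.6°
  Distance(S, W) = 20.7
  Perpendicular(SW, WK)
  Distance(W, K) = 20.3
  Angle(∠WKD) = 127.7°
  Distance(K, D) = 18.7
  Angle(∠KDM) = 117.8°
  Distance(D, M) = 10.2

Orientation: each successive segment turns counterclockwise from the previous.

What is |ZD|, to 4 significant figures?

13.90

SW is perpendicular to WK, so WK runs at -85.60°; with |WK| = 20.3, K = (-15.50, -3.637). ∠WKD = 127.7° gives KD at -33.30° from the x-axis; with |KD| = 18.7, D = (0.1316, -13.90). Then |ZD| = |D − Z| = 13.90.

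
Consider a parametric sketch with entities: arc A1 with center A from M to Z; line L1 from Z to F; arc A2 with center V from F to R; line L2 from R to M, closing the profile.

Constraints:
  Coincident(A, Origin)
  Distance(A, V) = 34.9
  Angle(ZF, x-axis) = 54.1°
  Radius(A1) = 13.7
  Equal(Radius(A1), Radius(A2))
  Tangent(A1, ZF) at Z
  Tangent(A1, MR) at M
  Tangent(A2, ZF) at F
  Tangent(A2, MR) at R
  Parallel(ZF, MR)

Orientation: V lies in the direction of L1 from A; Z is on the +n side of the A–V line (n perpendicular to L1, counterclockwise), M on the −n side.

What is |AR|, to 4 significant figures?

37.49

The slot axis is L1's direction at 54.1°, so u = (cos 54.1°, sin 54.1°) = (0.5864, 0.8100) and n = (−sin 54.1°, cos 54.1°) = (-0.8100, 0.5864). A is at the origin and V lies 34.9 along u from A, so V = 34.9·u = (20.46, 28.27). Tangency of A1 to both parallel lines with radius 13.7 puts Z and M at A ± 13.7·n: Z = (-11.10, 8.033), M = (11.10, -8.033). Equal radii place F and R the same way about V: F = V + 13.7·n = (9.367, 36.30), R = V − 13.7·n = (31.56, 20.24). Then |AR| = |R − A| = 37.49.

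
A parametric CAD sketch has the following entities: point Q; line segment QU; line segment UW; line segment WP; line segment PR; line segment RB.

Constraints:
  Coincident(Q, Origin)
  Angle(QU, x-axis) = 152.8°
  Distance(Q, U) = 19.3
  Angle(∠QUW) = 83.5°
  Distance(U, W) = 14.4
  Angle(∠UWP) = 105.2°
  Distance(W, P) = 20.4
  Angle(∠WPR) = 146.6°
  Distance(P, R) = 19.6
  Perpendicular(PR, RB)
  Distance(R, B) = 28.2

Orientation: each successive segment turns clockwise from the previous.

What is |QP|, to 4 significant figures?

17.57

Q is at the origin; QU runs at 152.8° with length 19.3, so U = (-17.17, 8.822). ∠QUW = 83.5° gives UW at 56.30° from the x-axis; with |UW| = 14.4, W = (-9.176, 20.80). ∠UWP = 105.2° gives WP at -18.50° from the x-axis; with |WP| = 20.4, P = (10.17, 14.33). Then |QP| = |P − Q| = 17.57.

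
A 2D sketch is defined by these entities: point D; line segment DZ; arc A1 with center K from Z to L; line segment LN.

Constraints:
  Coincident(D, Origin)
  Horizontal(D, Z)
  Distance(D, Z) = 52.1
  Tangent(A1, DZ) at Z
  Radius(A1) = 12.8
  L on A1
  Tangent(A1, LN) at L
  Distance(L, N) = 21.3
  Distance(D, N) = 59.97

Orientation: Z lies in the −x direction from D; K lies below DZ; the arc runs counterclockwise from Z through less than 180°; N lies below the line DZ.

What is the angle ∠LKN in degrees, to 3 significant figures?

59.0°

Checks: |KL| = 12.80 ✓; ∠(KL, LN) = 90.00° ✓; |LN| = 21.30 ✓; |DN| = 59.97 ✓.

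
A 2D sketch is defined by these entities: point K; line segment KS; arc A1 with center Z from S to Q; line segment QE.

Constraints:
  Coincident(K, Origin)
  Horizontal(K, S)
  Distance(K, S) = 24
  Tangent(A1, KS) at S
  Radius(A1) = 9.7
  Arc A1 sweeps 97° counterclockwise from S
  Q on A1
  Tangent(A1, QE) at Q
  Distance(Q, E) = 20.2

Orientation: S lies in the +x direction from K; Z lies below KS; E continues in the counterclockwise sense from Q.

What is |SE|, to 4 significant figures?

31.75

K is at the origin; KS is horizontal with |KS| = 24.0 and S on the +x side, so S = (24.00, 0.000). Since A1 is tangent to KS there, ZS ⟂ KS, so Z = S + (0, -9.7) = (24.00, -9.700). On A1, S sits at bearing 90° from Z; a 97° counterclockwise sweep puts Q at bearing 187°, so Q = Z + 9.7·(cos 187°, sin 187°) = (14.37, -10.88). A1 meets QE tangentially, so ZQ is at right angles to QE, so QE runs along (−sin 187°, cos 187°); with |QE| = 20.2, E = (16.83, -30.93). Then |SE| = |E − S| = 31.75.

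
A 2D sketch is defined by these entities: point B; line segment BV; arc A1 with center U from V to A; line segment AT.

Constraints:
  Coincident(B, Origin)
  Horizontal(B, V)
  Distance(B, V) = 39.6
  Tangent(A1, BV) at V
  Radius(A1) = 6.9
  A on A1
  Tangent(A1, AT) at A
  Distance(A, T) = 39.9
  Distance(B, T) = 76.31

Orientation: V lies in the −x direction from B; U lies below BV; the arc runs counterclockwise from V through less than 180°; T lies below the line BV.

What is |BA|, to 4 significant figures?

45.54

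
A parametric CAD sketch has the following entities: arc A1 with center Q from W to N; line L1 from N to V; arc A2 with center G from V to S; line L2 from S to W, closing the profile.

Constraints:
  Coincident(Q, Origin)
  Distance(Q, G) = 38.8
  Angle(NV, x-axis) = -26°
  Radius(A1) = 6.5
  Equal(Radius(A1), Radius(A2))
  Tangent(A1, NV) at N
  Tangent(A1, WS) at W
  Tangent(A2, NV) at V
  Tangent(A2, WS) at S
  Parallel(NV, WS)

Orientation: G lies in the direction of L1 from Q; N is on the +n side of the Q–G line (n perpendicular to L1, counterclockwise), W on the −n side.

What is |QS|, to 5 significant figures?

39.341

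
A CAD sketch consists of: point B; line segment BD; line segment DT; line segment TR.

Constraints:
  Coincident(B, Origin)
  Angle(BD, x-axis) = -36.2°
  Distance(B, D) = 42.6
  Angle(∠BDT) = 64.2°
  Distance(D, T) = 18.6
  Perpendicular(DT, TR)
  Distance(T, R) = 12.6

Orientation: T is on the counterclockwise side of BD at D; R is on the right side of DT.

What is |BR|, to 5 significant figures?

50.954

B is at the origin; BD runs at -36.2° with length 42.6, so D = 42.6·(cos -36.2°, sin -36.2°) = (34.377, -25.160). ∠BDT = 64.2°, so DT runs at -36.2° + (180° − 64.2°) = 79.600° from the x-axis; with |DT| = 18.6, T = D + 18.6·(cos 79.600°, sin 79.600°) = (37.734, -6.8654). The perpendicularity gives TR at right angles to DT; with |TR| = 12.6 on the right of DT, R = T + 12.6·(0.98357, -0.18052) = (50.127, -9.1399). Then |BR| = |R − B| = 50.954.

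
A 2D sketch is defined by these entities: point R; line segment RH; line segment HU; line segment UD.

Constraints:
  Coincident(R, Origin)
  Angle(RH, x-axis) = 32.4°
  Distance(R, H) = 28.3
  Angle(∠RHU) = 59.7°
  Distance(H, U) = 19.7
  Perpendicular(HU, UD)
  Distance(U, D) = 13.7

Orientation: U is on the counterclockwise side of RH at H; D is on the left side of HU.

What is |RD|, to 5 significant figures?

12.026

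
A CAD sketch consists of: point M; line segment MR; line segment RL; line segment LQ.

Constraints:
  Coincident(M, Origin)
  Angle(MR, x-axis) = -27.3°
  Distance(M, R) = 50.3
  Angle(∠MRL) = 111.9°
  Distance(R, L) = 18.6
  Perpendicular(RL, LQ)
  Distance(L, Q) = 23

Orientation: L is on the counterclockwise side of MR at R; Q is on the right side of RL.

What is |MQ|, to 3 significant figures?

79.1

M is at the origin; MR runs at -27.3° with length 50.3, so R = 50.3·(cos -27.3°, sin -27.3°) = (44.7, -23.1). ∠MRL = 111.9°, so RL runs at -27.3° + (180° − 111.9°) = 40.8° from the x-axis; with |RL| = 18.6, L = R + 18.6·(cos 40.8°, sin 40.8°) = (58.8, -10.9). RL ⟂ LQ; with |LQ| = 23.0 on the right of RL, Q = L + 23.0·(0.653, -0.757) = (73.8, -28.3). Then |MQ| = |Q − M| = 79.1.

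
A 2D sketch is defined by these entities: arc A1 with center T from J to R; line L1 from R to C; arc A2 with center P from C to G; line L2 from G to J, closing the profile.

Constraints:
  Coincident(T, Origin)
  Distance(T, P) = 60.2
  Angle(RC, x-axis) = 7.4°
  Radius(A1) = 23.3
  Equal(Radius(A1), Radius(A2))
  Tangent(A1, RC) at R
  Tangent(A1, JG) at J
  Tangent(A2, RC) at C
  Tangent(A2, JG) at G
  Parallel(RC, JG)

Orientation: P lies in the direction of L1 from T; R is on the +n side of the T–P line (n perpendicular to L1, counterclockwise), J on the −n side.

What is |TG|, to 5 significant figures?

64.552

The slot axis is L1's direction at 7.4°, so u = (cos 7.4°, sin 7.4°) = (0.99167, 0.12880) and n = (−sin 7.4°, cos 7.4°) = (-0.12880, 0.99167). T is at the origin and P lies 60.2 along u from T, so P = 60.2·u = (59.699, 7.7535). Tangency of A1 to both parallel lines with radius 23.3 puts R and J at T ± 23.3·n: R = (-3.0009, 23.106), J = (3.0009, -23.106). Equal radii place C and G the same way about P: C = P + 23.3·n = (56.698, 30.859), G = P − 23.3·n = (62.700, -15.352). Then |TG| = |G − T| = 64.552.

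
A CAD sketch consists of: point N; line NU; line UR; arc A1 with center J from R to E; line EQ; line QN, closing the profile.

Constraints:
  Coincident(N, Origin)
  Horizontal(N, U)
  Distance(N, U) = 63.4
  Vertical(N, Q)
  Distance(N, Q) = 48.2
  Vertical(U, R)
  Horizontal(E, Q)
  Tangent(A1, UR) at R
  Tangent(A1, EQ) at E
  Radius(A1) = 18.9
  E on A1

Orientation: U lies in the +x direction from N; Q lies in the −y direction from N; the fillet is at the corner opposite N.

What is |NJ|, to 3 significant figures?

53.3

N and Q share the same x with |NQ| = 48.2 and Q on the −y side, so Q = (0.00, -48.2). The virtual corner opposite N is at (63.4, -48.2). The tangent condition forces JR to be normal to UR and the tangent condition forces JE to be normal to EQ, with radius 18.9, so the center J sits 18.9 in from both sides at J = (44.5, -29.3). Then |NJ| = |J − N| = 53.3.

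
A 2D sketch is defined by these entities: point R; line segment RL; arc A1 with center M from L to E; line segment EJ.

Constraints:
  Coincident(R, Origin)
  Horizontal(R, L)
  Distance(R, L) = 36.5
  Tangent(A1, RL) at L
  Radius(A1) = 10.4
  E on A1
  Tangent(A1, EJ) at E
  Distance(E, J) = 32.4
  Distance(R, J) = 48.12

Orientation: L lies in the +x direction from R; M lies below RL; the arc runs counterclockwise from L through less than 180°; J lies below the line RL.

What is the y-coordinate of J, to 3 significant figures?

-41.9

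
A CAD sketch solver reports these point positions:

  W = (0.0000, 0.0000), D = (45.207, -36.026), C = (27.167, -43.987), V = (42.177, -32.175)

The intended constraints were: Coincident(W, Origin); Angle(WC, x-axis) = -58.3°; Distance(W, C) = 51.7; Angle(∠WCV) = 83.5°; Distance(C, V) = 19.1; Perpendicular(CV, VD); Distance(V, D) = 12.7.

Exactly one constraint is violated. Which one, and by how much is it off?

Distance(V, D) = 12.7 — off by 7.80.

W = (0.00, 0.00) ✓; WC at -58.30° ✓; |WC| = 51.70 ✓; ∠WCV = 83.50° ✓; |CV| = 19.10 ✓; ∠(CV, VD) = 90.00° ✓; |VD| = 4.900 ✗.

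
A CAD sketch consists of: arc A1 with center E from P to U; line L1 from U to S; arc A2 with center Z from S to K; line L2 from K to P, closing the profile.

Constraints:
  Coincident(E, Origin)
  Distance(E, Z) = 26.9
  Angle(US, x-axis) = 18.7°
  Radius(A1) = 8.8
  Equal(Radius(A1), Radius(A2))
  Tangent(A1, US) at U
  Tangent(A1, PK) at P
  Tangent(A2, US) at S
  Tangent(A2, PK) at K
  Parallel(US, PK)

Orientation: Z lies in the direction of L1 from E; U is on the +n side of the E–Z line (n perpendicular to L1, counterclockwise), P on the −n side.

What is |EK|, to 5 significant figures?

28.303

Tangency of A1 to both parallel lines with radius 8.8 puts U and P at E ± 8.8·n: U = (-2.8214, 8.3355), P = (2.8214, -8.3355). Equal radii place S and K the same way about Z: S = Z + 8.8·n = (22.659, 16.960), K = Z − 8.8·n = (28.301, 0.28904). Then |EK| = |K − E| = 28.303.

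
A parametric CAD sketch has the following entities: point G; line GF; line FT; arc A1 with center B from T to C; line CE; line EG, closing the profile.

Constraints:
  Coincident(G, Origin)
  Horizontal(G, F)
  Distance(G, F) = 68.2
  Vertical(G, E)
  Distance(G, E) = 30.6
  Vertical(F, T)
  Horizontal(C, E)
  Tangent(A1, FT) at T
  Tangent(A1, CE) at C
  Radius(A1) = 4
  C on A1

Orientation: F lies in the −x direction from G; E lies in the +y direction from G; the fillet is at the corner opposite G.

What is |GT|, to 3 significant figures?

73.2

The virtual corner opposite G is at (-68.2, 30.6). A1 meets FT tangentially, so BT is at right angles to FT and tangency of A1 to CE means the radius BC is perpendicular to CE, with radius 4.0, so the center B sits 4.0 in from both sides at B = (-64.2, 26.6). That places the tangent points at T = (-68.2, 26.6) on FT and C = (-64.2, 30.6) on CE. Then |GT| = |T − G| = 73.2.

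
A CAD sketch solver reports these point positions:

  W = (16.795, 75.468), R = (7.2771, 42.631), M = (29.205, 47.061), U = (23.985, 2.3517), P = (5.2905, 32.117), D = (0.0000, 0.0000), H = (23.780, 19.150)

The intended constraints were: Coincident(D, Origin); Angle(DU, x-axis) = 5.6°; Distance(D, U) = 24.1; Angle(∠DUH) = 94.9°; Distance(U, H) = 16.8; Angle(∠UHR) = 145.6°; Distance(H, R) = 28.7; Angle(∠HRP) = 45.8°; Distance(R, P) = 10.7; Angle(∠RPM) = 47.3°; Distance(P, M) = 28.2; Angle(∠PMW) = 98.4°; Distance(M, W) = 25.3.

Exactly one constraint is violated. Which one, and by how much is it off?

Distance(M, W) = 25.3 — off by 5.70.

D = (0.00, 0.00) ✓; DU at 5.600° ✓; |DU| = 24.10 ✓; ∠DUH = 94.90° ✓; |UH| = 16.80 ✓; ∠UHR = 145.6° ✓; |HR| = 28.70 ✓; ∠HRP = 45.80° ✓; |RP| = 10.70 ✓; ∠RPM = 47.30° ✓; |PM| = 28.20 ✓; ∠PMW = 98.40° ✓; |MW| = 31.00 ✗.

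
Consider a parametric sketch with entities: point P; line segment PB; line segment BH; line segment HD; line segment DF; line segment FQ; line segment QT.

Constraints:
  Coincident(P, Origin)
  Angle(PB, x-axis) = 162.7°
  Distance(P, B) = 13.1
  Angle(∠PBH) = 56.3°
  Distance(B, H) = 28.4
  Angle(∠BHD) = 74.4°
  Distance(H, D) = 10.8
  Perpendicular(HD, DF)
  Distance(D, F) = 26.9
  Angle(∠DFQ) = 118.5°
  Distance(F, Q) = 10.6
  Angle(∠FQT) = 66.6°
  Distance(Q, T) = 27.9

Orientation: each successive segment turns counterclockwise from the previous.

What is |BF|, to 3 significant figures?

3.20

P is at the origin; PB runs at 162.7° with length 13.1, so B = (-12.5, 3.90). ∠PBH = 56.3° gives BH at -73.6° from the x-axis; with |BH| = 28.4, H = (-4.49, -23.3). ∠BHD = 74.4° gives HD at 32.0° from the x-axis; with |HD| = 10.8, D = (4.67, -17.6). HD ⟂ DF, so DF runs at 122°; with |DF| = 26.9, F = (-9.58, 5.19). Then |BF| = |F − B| = 3.20.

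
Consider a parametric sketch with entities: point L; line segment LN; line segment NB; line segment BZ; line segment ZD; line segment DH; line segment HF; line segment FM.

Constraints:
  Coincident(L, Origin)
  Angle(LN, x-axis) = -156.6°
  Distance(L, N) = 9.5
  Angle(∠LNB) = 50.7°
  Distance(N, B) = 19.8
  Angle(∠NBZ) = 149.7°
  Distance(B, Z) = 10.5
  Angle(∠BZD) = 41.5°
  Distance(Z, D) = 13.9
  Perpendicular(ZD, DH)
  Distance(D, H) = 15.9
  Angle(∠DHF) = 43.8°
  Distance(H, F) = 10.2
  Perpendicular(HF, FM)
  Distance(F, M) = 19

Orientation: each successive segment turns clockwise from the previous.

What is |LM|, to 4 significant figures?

7.390

∠DHF = 43.8° gives HF at 39.10° from the x-axis; with |HF| = 10.2, F = (-4.786, 16.42). HF is perpendicular to FM, so FM runs at -50.90°; with |FM| = 19.0, M = (7.197, 1.675). Then |LM| = |M − L| = 7.390.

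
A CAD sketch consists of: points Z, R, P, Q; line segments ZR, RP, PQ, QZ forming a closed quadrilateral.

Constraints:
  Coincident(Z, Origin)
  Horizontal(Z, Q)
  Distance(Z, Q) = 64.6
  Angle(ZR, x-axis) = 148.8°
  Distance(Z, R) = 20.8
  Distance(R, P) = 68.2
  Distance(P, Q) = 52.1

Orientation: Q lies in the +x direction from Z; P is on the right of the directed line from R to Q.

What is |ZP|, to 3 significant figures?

48.4

Z is at the origin; Z and Q share the same y with |ZQ| = 64.6 and Q in +x, so Q = (64.6, 0). ZR runs at 148.8° with |ZR| = 20.8, so R = (-17.8, 10.8). P is determined by |RP| = 68.2 and |PQ| = 52.1 together: it lies at the intersection of circle(R, 68.2) and circle(Q, 52.1). With |RQ| = 83.1, the foot of the radical line on RQ is 53.2 from R and the perpendicular offset is √(68.2² − 53.2²) = 42.7. Taking the right-of-RQ solution: P = (29.4, -38.4).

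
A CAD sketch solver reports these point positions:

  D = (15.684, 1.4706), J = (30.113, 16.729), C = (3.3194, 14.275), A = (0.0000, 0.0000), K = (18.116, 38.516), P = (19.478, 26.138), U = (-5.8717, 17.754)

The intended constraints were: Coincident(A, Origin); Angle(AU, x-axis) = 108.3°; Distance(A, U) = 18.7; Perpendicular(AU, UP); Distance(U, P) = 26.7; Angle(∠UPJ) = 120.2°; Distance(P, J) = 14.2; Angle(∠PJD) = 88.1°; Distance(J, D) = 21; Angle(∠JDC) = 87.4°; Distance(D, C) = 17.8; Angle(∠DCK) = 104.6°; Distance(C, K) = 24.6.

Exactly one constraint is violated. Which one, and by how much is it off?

Distance(C, K) = 24.6 — off by 3.80.

A = (0.00, 0.00) ✓; AU at 108.3° ✓; |AU| = 18.70 ✓; ∠(AU, UP) = 90.00° ✓; |UP| = 26.70 ✓; ∠UPJ = 120.2° ✓; |PJ| = 14.20 ✓; ∠PJD = 88.10° ✓; |JD| = 21.00 ✓; ∠JDC = 87.40° ✓; |DC| = 17.80 ✓; ∠DCK = 104.6° ✓; |CK| = 28.40 ✗.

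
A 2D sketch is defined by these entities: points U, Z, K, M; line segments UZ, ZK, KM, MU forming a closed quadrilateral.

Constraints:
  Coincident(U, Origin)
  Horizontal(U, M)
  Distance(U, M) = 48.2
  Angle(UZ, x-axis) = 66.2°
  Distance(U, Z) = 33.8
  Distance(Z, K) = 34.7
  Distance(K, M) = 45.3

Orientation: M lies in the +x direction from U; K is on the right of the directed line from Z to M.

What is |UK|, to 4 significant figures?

3.612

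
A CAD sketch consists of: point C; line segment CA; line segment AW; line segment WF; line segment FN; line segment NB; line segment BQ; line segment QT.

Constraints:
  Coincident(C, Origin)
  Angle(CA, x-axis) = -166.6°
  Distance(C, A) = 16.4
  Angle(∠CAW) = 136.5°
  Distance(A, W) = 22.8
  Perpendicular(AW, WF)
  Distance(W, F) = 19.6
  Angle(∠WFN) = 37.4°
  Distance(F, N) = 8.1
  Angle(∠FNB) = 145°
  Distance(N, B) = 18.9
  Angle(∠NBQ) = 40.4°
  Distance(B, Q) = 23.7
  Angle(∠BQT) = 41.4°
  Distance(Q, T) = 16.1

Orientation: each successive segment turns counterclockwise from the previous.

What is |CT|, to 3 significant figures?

29.1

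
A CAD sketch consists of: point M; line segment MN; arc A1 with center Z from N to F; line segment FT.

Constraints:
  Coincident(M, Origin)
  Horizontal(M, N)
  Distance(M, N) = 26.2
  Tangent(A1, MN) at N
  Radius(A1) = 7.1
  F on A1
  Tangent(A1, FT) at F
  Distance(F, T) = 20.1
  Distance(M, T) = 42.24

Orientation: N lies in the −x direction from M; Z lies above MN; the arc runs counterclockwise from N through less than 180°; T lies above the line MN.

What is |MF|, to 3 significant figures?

23.3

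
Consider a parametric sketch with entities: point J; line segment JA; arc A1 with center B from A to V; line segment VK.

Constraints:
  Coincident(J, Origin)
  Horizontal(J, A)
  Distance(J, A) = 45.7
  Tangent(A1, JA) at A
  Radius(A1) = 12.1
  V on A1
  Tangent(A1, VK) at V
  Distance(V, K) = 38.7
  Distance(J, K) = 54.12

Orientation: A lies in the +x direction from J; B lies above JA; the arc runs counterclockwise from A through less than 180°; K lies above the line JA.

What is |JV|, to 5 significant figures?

57.919

J is at the origin; JA is horizontal with |JA| = 45.7 and A on the +x side, so A = (45.700, 0.0000). The tangent condition forces BA to be normal to JA, so B = A + (0, 12.1) = (45.700, 12.100). Since BV ⟂ VK (tangency), |BK| = √(12.1² + 38.7²) = 40.548 regardless of where V sits on A1. So K lies on both circle(J, 54.12) and circle(B, 40.548); the above-JA intersection is K = (25.932, 47.503). V is the foot of the tangent from K: V = (54.023, 20.883).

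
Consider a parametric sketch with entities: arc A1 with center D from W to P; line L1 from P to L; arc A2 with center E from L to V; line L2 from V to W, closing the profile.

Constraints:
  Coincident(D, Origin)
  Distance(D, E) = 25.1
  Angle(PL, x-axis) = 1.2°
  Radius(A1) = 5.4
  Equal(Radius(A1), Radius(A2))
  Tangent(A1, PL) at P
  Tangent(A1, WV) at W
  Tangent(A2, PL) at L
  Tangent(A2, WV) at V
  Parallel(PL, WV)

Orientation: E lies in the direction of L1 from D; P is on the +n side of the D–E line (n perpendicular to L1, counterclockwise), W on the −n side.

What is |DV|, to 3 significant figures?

25.7

The slot axis is L1's direction at 1.2°, so u = (cos 1.2°, sin 1.2°) = (1.00, 0.0209) and n = (−sin 1.2°, cos 1.2°) = (-0.0209, 1.00). D is at the origin and E lies 25.1 along u from D, so E = 25.1·u = (25.1, 0.526). Tangency of A1 to both parallel lines with radius 5.4 puts P and W at D ± 5.4·n: P = (-0.113, 5.40), W = (0.113, -5.40). Equal radii place L and V the same way about E: L = E + 5.4·n = (25.0, 5.92), V = E − 5.4·n = (25.2, -4.87). Then |DV| = |V − D| = 25.7.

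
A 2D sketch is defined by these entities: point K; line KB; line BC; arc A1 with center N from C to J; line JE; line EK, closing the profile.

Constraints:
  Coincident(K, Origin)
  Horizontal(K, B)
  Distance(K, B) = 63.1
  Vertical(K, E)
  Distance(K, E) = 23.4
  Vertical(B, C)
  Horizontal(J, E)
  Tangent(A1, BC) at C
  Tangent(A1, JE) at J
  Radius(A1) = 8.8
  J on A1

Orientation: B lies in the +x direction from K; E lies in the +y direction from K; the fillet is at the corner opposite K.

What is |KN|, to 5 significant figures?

56.229

K and E share the same x with |KE| = 23.4 and E on the +y side, so E = (0.0000, 23.400). The virtual corner opposite K is at (63.100, 23.400). The tangent condition forces NC to be normal to BC and since A1 is tangent to JE there, NJ ⟂ JE, with radius 8.8, so the center N sits 8.8 in from both sides at N = (54.300, 14.600). Then |KN| = |N − K| = 56.229.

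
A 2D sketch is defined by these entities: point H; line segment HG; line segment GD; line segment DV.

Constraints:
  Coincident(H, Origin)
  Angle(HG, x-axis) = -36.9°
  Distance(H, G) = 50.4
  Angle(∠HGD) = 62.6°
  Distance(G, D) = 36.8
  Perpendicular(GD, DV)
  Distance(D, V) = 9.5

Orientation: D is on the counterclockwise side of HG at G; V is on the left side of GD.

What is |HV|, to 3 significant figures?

37.8

H is at the origin; HG runs at -36.9° with length 50.4, so G = 50.4·(cos -36.9°, sin -36.9°) = (40.3, -30.3). ∠HGD = 62.6°, so GD runs at -36.9° + (180° − 62.6°) = 80.5° from the x-axis; with |GD| = 36.8, D = G + 36.8·(cos 80.5°, sin 80.5°) = (46.4, 6.03). GD is perpendicular to DV; with |DV| = 9.5 on the left of GD, V = D + 9.5·(-0.986, 0.165) = (37.0, 7.60). Then |HV| = |V − H| = 37.8.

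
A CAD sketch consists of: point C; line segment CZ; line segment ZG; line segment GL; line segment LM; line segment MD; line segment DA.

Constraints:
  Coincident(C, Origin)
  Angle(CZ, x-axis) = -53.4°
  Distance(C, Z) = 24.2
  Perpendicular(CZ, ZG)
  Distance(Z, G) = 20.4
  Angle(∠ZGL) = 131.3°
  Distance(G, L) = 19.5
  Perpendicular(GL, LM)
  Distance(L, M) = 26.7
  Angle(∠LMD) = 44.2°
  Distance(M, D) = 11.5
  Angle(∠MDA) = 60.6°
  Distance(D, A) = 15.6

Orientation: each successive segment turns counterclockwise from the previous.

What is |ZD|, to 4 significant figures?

25.14

C is at the origin; CZ runs at -53.4° with length 24.2, so Z = (14.43, -19.43). CZ is perpendicular to ZG, so ZG runs at 36.60°; with |ZG| = 20.4, G = (30.81, -7.265). ∠ZGL = 131.3° gives GL at 85.30° from the x-axis; with |GL| = 19.5, L = (32.40, 12.17). GL ⟂ LM, so LM runs at 175.3°; with |LM| = 26.7, M = (5.794, 14.36). ∠LMD = 44.2° gives MD at -48.90° from the x-axis; with |MD| = 11.5, D = (13.35, 5.691). Then |ZD| = |D − Z| = 25.14.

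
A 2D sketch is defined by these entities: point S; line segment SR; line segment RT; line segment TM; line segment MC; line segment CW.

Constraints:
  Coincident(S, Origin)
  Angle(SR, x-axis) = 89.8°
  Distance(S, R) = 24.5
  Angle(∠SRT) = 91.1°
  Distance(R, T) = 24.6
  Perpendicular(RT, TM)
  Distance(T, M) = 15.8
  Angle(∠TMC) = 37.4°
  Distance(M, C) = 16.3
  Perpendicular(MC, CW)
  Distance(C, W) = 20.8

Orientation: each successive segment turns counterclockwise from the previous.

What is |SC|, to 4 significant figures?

26.43

S is at the origin; SR runs at 89.8° with length 24.5, so R = (0.08552, 24.50). ∠SRT = 91.1° gives RT at 178.7° from the x-axis; with |RT| = 24.6, T = (-24.51, 25.06). RT is perpendicular to TM, so TM runs at -91.30°; with |TM| = 15.8, M = (-24.87, 9.262). ∠TMC = 37.4° gives MC at 51.30° from the x-axis; with |MC| = 16.3, C = (-14.68, 21.98). Then |SC| = |C − S| = 26.43.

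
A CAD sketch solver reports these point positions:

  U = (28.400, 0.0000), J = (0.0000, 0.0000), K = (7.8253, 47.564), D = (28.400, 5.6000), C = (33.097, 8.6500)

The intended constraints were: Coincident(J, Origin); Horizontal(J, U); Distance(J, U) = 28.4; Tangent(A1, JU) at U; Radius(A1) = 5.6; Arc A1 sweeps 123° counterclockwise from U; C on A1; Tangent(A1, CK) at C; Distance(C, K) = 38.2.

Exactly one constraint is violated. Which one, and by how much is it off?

Distance(C, K) = 38.2 — off by 8.20.

J = (0.00, 0.00) ✓; J.y = 0.00, U.y = 0.00 ✓; |JU| = 28.40 ✓; ∠(DU, UJ) = 90.00° ✓; |DU| = 5.600 ✓; bearing(D→C) − bearing(D→U) = 123.0° ✓; |DC| = 5.600 ✓; ∠(DC, CK) = 90.00° ✓; |CK| = 46.40 ✗.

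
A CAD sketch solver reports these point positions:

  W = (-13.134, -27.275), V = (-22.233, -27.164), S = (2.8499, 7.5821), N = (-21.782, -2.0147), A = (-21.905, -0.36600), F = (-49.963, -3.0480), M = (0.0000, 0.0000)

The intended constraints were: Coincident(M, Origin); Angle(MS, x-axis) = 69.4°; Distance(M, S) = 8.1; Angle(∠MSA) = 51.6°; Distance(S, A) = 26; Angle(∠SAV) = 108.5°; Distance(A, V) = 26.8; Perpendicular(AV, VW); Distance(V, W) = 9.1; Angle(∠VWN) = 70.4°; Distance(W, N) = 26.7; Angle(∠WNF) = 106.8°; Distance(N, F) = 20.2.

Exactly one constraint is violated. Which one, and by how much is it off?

Distance(N, F) = 20.2 — off by 8.00.

M = (0.00, 0.00) ✓; MS at 69.40° ✓; |MS| = 8.100 ✓; ∠MSA = 51.60° ✓; |SA| = 26.00 ✓; ∠SAV = 108.5° ✓; |AV| = 26.80 ✓; ∠(AV, VW) = 90.00° ✓; |VW| = 9.100 ✓; ∠VWN = 70.40° ✓; |WN| = 26.70 ✓; ∠WNF = 106.8° ✓; |NF| = 28.20 ✗.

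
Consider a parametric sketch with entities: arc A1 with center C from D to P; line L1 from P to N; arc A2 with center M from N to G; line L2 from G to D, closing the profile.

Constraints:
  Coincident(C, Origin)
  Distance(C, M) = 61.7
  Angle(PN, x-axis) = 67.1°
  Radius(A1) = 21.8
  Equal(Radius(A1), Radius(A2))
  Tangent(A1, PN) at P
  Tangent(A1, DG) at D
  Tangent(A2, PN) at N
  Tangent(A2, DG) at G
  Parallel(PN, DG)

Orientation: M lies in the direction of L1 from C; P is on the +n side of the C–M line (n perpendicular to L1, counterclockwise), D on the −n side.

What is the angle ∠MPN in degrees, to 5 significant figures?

19.459°

The slot axis is L1's direction at 67.1°, so u = (cos 67.1°, sin 67.1°) = (0.38912, 0.92119) and n = (−sin 67.1°, cos 67.1°) = (-0.92119, 0.38912). C is at the origin and M lies 61.7 along u from C, so M = 61.7·u = (24.009, 56.837). Tangency of A1 to both parallel lines with radius 21.8 puts P and D at C ± 21.8·n: P = (-20.082, 8.4829), D = (20.082, -8.4829). Equal radii place N and G the same way about M: N = M + 21.8·n = (3.9271, 65.320), G = M − 21.8·n = (44.091, 48.354). Then cos ∠MPN = PM·PN / (|PM||PN|), giving 19.459°.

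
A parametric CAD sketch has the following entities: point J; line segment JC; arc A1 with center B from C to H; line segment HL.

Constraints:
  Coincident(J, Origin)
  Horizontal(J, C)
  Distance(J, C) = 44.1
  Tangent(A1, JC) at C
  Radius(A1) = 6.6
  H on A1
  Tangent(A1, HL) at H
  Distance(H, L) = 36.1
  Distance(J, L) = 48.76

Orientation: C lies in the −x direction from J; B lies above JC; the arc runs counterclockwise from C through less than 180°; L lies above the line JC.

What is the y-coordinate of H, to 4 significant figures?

4.874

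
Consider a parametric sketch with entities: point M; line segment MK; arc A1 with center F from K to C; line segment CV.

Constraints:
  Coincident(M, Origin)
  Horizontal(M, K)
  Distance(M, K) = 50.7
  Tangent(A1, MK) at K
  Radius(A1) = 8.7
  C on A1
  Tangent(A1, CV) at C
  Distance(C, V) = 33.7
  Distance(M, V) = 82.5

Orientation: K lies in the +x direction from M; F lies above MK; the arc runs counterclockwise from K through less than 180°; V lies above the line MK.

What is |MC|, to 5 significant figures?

58.291

Checks: M = (0.00, 0.00) ✓; |FC| = 8.700 ✓; ∠(FC, CV) = 90.00° ✓; |CV| = 33.70 ✓; |MV| = 82.50 ✓.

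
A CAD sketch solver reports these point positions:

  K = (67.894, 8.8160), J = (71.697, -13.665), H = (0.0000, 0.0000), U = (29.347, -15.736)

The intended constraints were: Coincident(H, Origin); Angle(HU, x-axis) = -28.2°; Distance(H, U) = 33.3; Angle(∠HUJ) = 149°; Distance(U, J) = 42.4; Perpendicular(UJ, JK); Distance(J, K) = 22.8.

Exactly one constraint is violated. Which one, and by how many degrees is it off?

Perpendicular(UJ, JK) — off by 6.80°.

H = (0.00, 0.00) ✓; HU at -28.20° ✓; |HU| = 33.30 ✓; ∠HUJ = 149.0° ✓; |UJ| = 42.40 ✓; ∠(UJ, JK) = 96.80° ✗; |JK| = 22.80 ✓.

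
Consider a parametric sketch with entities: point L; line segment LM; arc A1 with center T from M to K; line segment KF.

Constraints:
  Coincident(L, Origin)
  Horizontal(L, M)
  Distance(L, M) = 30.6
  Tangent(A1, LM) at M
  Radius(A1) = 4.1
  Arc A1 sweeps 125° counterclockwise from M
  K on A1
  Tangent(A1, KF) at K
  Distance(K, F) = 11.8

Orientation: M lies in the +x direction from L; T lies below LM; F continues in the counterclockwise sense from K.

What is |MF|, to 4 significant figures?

16.47

L is at the origin; L and M share the same y with |LM| = 30.6 and M on the +x side, so M = (30.60, 0.000). Tangency of A1 to LM means the radius TM is perpendicular to LM, so T = M + (0, -4.1) = (30.60, -4.100). On A1, M sits at bearing 90° from T; a 125° counterclockwise sweep puts K at bearing 215°, so K = T + 4.1·(cos 215°, sin 215°) = (27.24, -6.452). A1 meets KF tangentially, so TK is at right angles to KF, so KF runs along (−sin 215°, cos 215°); with |KF| = 11.8, F = (34.01, -16.12). Then |MF| = |F − M| = 16.47.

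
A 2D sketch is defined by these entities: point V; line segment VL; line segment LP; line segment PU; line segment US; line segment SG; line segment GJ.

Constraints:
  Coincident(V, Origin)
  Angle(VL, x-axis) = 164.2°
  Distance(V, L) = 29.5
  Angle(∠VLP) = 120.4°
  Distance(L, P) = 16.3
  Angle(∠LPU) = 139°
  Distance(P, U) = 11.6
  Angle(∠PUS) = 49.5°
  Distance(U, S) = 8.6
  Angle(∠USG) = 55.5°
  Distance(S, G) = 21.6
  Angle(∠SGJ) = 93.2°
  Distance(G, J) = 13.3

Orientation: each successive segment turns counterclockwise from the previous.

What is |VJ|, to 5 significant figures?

61.490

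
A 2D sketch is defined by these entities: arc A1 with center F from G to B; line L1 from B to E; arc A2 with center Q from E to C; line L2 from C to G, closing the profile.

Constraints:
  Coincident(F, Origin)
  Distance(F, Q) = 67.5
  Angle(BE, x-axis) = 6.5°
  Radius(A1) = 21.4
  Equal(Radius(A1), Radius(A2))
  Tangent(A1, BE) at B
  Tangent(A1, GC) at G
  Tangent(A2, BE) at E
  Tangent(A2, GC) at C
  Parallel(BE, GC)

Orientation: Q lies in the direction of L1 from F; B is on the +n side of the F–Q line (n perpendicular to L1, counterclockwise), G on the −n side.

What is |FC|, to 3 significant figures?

70.8

The slot axis is L1's direction at 6.5°, so u = (cos 6.5°, sin 6.5°) = (0.994, 0.113) and n = (−sin 6.5°, cos 6.5°) = (-0.113, 0.994). F is at the origin and Q lies 67.5 along u from F, so Q = 67.5·u = (67.1, 7.64). Tangency of A1 to both parallel lines with radius 21.4 puts B and G at F ± 21.4·n: B = (-2.42, 21.3), G = (2.42, -21.3). Equal radii place E and C the same way about Q: E = Q + 21.4·n = (64.6, 28.9), C = Q − 21.4·n = (69.5, -13.6). Then |FC| = |C − F| = 70.8.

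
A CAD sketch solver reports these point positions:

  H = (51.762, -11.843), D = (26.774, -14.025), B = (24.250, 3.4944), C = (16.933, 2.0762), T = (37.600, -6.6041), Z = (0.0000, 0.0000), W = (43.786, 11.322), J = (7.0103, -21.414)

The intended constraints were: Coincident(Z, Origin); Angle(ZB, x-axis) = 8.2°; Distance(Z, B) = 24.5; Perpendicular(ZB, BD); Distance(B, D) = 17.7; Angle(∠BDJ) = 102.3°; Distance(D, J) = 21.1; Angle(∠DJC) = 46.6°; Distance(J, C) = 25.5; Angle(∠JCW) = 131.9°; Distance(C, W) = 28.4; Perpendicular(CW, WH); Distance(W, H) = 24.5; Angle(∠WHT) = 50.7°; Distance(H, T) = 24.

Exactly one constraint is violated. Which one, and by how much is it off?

Distance(H, T) = 24 — off by 8.90.

Z = (0.00, 0.00) ✓; ZB at 8.200° ✓; |ZB| = 24.50 ✓; ∠(ZB, BD) = 90.00° ✓; |BD| = 17.70 ✓; ∠BDJ = 102.3° ✓; |DJ| = 21.10 ✓; ∠DJC = 46.60° ✓; |JC| = 25.50 ✓; ∠JCW = 131.9° ✓; |CW| = 28.40 ✓; ∠(CW, WH) = 90.00° ✓; |WH| = 24.50 ✓; ∠WHT = 50.70° ✓; |HT| = 15.10 ✗.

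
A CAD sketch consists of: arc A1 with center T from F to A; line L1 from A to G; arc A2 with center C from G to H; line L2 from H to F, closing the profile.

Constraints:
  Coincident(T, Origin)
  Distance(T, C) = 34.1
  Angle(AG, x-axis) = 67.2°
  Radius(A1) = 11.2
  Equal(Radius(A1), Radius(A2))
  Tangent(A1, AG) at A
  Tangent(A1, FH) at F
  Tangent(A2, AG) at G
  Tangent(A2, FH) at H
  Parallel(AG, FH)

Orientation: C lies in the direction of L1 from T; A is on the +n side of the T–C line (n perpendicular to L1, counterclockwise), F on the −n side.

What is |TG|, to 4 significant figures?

35.89

The slot axis is L1's direction at 67.2°, so u = (cos 67.2°, sin 67.2°) = (0.3875, 0.9219) and n = (−sin 67.2°, cos 67.2°) = (-0.9219, 0.3875). T is at the origin and C lies 34.1 along u from T, so C = 34.1·u = (13.21, 31.44). Tangency of A1 to both parallel lines with radius 11.2 puts A and F at T ± 11.2·n: A = (-10.32, 4.340), F = (10.32, -4.340). Equal radii place G and H the same way about C: G = C + 11.2·n = (2.889, 35.78), H = C − 11.2·n = (23.54, 27.10). Then |TG| = |G − T| = 35.89.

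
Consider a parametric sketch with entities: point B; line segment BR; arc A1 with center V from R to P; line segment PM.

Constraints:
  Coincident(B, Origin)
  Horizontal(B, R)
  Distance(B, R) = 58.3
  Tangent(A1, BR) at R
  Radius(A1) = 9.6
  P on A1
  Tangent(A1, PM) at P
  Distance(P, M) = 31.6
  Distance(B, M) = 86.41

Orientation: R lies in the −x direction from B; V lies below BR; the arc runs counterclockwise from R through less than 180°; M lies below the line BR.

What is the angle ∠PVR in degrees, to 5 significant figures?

68.585°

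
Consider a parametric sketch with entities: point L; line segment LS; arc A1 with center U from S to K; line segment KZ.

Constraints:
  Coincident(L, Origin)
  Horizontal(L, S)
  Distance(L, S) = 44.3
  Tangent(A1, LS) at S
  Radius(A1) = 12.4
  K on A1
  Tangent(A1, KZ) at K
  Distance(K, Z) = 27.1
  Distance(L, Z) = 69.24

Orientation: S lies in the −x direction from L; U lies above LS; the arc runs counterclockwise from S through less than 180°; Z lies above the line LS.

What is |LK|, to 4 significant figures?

42.35

Checks: |UK| = 12.40 ✓; ∠(UK, KZ) = 90.00° ✓; |KZ| = 27.10 ✓; |LZ| = 69.24 ✓.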